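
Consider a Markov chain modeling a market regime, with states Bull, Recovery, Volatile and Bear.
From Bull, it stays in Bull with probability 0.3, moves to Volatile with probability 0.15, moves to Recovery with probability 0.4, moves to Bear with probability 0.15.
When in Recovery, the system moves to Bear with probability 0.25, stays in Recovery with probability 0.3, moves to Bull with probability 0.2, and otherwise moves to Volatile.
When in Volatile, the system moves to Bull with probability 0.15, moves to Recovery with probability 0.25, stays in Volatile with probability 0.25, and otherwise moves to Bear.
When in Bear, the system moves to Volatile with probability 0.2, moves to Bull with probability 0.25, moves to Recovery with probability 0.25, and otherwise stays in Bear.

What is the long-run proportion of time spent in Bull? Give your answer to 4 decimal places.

0.2249

Let the stationary distribution be π with π = πP and π_1 + π_2 + π_3 + π_4 = 1.
π_1 = 0.3·π_1 + 0.2·π_2 + 0.15·π_3 + 0.25·π_4
π_2 = 0.4·π_1 + 0.3·π_2 + 0.25·π_3 + 0.25·π_4
π_3 = 0.15·π_1 + 0.25·π_2 + 0.25·π_3 + 0.2·π_4
Solving with the normalization constraint gives π = (0.2249, 0.2987, 0.2144, 0.2621).
So the stationary probability of Bull is 0.2249.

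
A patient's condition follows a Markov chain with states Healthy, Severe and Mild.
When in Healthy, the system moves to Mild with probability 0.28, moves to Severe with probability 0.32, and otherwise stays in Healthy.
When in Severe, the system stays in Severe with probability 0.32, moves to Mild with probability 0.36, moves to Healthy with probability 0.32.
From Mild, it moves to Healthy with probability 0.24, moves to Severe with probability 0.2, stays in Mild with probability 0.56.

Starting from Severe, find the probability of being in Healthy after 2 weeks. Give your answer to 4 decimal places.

0.3168

Sum over the intermediate state after 1 week:
P = P(Severe→Healthy)·P(Healthy→Healthy) + P(Severe→Severe)·P(Severe→Healthy) + P(Severe→Mild)·P(Mild→Healthy)
  = 0.32×0.4 + 0.32×0.32 + 0.36×0.24
  = 0.1280 + 0.1024 + 0.0864 = 0.3168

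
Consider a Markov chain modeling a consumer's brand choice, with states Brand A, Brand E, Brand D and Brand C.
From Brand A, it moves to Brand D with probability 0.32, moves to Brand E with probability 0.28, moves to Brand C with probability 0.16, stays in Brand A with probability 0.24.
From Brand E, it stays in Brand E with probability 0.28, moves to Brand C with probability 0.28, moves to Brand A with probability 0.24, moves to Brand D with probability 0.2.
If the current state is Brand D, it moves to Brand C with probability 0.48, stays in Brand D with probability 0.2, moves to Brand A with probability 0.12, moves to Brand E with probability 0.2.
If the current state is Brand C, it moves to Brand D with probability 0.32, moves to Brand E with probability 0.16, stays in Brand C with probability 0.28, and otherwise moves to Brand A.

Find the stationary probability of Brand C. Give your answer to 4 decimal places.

0.3074

Let the stationary distribution be π with π = πP and π_1 + π_2 + π_3 + π_4 = 1.
π_1 = 0.24·π_1 + 0.24·π_2 + 0.12·π_3 + 0.24·π_4
π_2 = 0.28·π_1 + 0.28·π_2 + 0.2·π_3 + 0.16·π_4
π_3 = 0.32·π_1 + 0.2·π_2 + 0.2·π_3 + 0.32·π_4
Solving with the normalization constraint gives π = (0.2086, 0.2222, 0.2619, 0.3074).
So the stationary probability of Brand C is 0.3074.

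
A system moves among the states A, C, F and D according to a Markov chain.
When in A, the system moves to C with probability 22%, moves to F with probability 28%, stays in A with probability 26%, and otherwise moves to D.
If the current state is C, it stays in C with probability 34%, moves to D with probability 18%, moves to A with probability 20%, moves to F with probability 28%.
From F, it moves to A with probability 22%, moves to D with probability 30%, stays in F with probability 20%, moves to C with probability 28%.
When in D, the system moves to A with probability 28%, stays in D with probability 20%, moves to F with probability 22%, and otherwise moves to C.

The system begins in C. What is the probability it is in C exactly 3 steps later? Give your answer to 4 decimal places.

Propagate the distribution vector 3 steps from C.
After 0 steps: (0.0000, 1.0000, 0.0000, 0.0000)
After 1 step: (0.2000, 0.3400, 0.2800, 0.1800)
After 2 steps: (0.2320, 0.2920, 0.2468, 0.2292)
After 3 steps: (0.2372, 0.2882, 0.2465, 0.2281)
P(in C after 3 steps) = 0.2882

0.2882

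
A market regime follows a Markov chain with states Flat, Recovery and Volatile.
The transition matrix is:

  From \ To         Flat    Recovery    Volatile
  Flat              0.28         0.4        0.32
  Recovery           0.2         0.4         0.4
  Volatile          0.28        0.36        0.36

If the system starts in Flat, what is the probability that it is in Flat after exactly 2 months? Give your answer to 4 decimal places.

Sum over the intermediate state after 1 month:
P = P(Flat→Flat)·P(Flat→Flat) + P(Flat→Recovery)·P(Recovery→Flat) + P(Flat→Volatile)·P(Volatile→Flat)
  = 0.28×0.28 + 0.4×0.2 + 0.32×0.28
  = 0.0784 + 0.0800 + 0.0896 = 0.2480

0.2480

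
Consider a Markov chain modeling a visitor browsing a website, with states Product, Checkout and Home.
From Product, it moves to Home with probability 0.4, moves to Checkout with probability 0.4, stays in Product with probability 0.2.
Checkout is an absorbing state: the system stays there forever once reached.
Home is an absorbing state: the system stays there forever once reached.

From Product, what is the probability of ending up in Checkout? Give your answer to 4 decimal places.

0.5000

Let h(s) be the probability of absorption at Checkout starting from transient state s. Then h(Checkout) = 1 and h(Home) = 0. By first-step analysis:
h(Product) = 0.2·h(Product) + 0.4·1 + 0.4·0
Solving: h(Product) = 0.5000.
Starting from Product, the probability is 0.5000.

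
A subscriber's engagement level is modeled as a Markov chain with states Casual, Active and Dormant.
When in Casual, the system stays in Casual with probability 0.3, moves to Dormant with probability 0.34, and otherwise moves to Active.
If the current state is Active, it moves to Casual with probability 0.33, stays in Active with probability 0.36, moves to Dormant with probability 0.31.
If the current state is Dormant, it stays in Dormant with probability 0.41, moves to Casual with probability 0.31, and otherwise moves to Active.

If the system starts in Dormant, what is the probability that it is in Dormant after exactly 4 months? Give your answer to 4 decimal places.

Propagate the distribution vector 4 months from Dormant.
After 0 months: (0.0000, 0.0000, 1.0000)
After 1 month: (0.3100, 0.2800, 0.4100)
After 2 months: (0.3125, 0.3272, 0.3603)
After 3 months: (0.3134, 0.3312, 0.3554)
After 4 months: (0.3135, 0.3316, 0.3549)
P(in Dormant after 4 months) = 0.3549

0.3549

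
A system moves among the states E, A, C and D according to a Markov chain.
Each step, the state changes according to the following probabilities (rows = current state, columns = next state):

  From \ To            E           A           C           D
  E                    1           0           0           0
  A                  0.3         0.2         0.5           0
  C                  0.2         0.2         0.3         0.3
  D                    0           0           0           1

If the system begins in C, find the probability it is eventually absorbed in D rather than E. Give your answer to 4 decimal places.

0.5217

Let h(s) be the probability of absorption at D starting from transient state s. Then h(D) = 1 and h(E) = 0. By first-step analysis:
h(A) = 0.3·0 + 0.2·h(A) + 0.5·h(C)
h(C) = 0.2·0 + 0.2·h(A) + 0.3·h(C) + 0.3·1
Solving: h(A) = 0.3261, h(C) = 0.5217.
Starting from C, the probability is 0.5217.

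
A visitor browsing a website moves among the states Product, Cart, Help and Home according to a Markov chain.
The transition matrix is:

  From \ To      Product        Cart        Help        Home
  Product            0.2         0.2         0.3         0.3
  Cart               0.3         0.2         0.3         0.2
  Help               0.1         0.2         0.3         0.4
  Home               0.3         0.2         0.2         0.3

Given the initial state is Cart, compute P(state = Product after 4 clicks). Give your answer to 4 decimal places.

Propagate the distribution vector 4 clicks from Cart.
After 0 clicks: (0.0000, 1.0000, 0.0000, 0.0000)
After 1 click: (0.3000, 0.2000, 0.3000, 0.2000)
After 2 clicks: (0.2100, 0.2000, 0.2800, 0.3100)
After 3 clicks: (0.2230, 0.2000, 0.2690, 0.3080)
After 4 clicks: (0.2239, 0.2000, 0.2692, 0.3069)
P(in Product after 4 clicks) = 0.2239

0.2239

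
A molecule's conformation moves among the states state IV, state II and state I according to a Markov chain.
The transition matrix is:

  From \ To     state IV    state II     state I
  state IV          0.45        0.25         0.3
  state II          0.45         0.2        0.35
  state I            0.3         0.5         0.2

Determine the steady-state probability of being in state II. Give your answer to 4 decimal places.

Let the stationary distribution be π with π = πP and π_1 + π_2 + π_3 = 1.
π_1 = 0.45·π_1 + 0.45·π_2 + 0.3·π_3
π_2 = 0.25·π_1 + 0.2·π_2 + 0.5·π_3
Solving with the normalization constraint gives π = (0.4070, 0.3063, 0.2867).
So the stationary probability of state II is 0.3063.

0.3063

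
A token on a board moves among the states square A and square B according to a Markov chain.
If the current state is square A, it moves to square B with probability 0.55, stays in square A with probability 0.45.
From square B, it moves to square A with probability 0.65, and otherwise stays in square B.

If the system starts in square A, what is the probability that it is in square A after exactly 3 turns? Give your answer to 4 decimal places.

0.5380

Propagate the distribution vector 3 turns from square A.
After 0 turns: (1.0000, 0.0000)
After 1 turn: (0.4500, 0.5500)
After 2 turns: (0.5600, 0.4400)
After 3 turns: (0.5380, 0.4620)
P(in square A after 3 turns) = 0.5380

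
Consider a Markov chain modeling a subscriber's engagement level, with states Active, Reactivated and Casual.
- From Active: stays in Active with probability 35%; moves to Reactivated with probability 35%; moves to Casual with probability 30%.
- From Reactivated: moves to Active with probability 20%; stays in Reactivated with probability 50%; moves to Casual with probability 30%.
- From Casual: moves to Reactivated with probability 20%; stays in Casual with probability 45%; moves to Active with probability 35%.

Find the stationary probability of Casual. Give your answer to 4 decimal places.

0.3529

Let the stationary distribution be π with π = πP and π_1 + π_2 + π_3 = 1.
π_1 = 0.35·π_1 + 0.2·π_2 + 0.35·π_3
π_2 = 0.35·π_1 + 0.5·π_2 + 0.2·π_3
Solving with the normalization constraint gives π = (0.2976, 0.3495, 0.3529).
So the stationary probability of Casual is 0.3529.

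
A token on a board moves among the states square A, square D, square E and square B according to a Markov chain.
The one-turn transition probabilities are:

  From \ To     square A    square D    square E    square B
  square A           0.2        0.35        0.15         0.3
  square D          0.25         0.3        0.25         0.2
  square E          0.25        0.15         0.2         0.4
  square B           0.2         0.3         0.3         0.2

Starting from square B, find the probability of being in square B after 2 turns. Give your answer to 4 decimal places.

0.2800

Propagate the distribution vector 2 turns from square B.
After 0 turns: (0.0000, 0.0000, 0.0000, 1.0000)
After 1 turn: (0.2000, 0.3000, 0.3000, 0.2000)
After 2 turns: (0.2300, 0.2650, 0.2250, 0.2800)
P(in square B after 2 turns) = 0.2800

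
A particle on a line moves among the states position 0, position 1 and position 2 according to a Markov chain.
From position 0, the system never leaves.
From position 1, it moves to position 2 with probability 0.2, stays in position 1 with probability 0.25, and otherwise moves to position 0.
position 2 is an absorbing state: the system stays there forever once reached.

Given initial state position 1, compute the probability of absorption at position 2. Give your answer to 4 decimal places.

0.2667

Let h(s) be the probability of absorption at position 2 starting from transient state s. Then h(position 2) = 1 and h(position 0) = 0. By first-step analysis:
h(position 1) = 0.55·0 + 0.25·h(position 1) + 0.2·1
Solving: h(position 1) = 0.2667.
Starting from position 1, the probability is 0.2667.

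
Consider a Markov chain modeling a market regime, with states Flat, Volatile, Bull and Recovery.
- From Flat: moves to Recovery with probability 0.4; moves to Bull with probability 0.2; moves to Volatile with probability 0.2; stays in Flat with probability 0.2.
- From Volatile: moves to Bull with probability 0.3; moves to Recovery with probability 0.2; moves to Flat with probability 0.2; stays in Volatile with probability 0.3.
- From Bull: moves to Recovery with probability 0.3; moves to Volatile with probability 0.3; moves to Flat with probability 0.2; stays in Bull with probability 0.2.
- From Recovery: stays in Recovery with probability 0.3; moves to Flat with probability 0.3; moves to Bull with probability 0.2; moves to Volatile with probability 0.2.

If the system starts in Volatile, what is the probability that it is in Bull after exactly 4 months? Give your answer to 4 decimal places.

0.2249

Propagate the distribution vector 4 months from Volatile.
After 0 months: (0.0000, 1.0000, 0.0000, 0.0000)
After 1 month: (0.2000, 0.3000, 0.3000, 0.2000)
After 2 months: (0.2200, 0.2600, 0.2300, 0.2900)
After 3 months: (0.2290, 0.2490, 0.2260, 0.2960)
After 4 months: (0.2296, 0.2475, 0.2249, 0.2980)
P(in Bull after 4 months) = 0.2249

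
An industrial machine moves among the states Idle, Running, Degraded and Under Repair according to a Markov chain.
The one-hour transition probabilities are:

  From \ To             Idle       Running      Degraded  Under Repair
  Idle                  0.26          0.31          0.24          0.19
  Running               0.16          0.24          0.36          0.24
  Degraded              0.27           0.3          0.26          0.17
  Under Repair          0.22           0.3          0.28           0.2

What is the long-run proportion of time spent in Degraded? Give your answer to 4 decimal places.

0.2880

Let the stationary distribution be π with π = πP and π_1 + π_2 + π_3 + π_4 = 1.
π_1 = 0.26·π_1 + 0.16·π_2 + 0.27·π_3 + 0.22·π_4
π_2 = 0.31·π_1 + 0.24·π_2 + 0.3·π_3 + 0.3·π_4
π_3 = 0.24·π_1 + 0.36·π_2 + 0.26·π_3 + 0.28·π_4
Solving with the normalization constraint gives π = (0.2263, 0.2852, 0.2880, 0.2005).
So the stationary probability of Degraded is 0.2880.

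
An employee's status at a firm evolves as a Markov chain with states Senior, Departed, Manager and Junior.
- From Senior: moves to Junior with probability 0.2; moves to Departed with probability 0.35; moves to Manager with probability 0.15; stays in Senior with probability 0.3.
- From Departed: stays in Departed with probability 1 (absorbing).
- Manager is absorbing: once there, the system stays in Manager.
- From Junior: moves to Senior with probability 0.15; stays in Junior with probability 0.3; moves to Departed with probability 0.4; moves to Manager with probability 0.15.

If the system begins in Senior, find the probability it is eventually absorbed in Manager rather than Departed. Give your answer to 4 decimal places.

0.2935

Let h(s) be the probability of absorption at Manager starting from transient state s. Then h(Manager) = 1 and h(Departed) = 0. By first-step analysis:
h(Senior) = 0.3·h(Senior) + 0.35·0 + 0.15·1 + 0.2·h(Junior)
h(Junior) = 0.15·h(Senior) + 0.4·0 + 0.15·1 + 0.3·h(Junior)
Solving: h(Senior) = 0.2935, h(Junior) = 0.2772.
Starting from Senior, the probability is 0.2935.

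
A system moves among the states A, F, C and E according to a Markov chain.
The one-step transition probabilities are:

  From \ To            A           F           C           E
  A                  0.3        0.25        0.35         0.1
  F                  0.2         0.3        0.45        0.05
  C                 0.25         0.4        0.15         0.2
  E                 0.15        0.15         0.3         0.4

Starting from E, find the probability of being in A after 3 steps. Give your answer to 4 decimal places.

Propagate the distribution vector 3 steps from E.
After 0 steps: (0.0000, 0.0000, 0.0000, 1.0000)
After 1 step: (0.1500, 0.1500, 0.3000, 0.4000)
After 2 steps: (0.2100, 0.2625, 0.2850, 0.2425)
After 3 steps: (0.2231, 0.2816, 0.3071, 0.1881)
P(in A after 3 steps) = 0.2231

0.2231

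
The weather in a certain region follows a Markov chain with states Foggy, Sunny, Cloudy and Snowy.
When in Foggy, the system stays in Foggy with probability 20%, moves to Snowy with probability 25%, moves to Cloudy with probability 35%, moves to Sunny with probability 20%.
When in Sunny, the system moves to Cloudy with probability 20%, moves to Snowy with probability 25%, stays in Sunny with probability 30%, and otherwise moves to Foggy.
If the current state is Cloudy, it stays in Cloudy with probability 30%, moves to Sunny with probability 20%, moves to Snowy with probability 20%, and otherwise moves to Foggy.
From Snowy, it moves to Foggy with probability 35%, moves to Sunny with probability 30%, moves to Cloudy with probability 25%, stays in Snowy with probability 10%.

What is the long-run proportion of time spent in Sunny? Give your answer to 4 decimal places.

0.2450

Let the stationary distribution be π with π = πP and π_1 + π_2 + π_3 + π_4 = 1.
π_1 = 0.2·π_1 + 0.25·π_2 + 0.3·π_3 + 0.35·π_4
π_2 = 0.2·π_1 + 0.3·π_2 + 0.2·π_3 + 0.3·π_4
π_3 = 0.35·π_1 + 0.2·π_2 + 0.3·π_3 + 0.25·π_4
Solving with the normalization constraint gives π = (0.2709, 0.2450, 0.2788, 0.2053).
So the stationary probability of Sunny is 0.2450.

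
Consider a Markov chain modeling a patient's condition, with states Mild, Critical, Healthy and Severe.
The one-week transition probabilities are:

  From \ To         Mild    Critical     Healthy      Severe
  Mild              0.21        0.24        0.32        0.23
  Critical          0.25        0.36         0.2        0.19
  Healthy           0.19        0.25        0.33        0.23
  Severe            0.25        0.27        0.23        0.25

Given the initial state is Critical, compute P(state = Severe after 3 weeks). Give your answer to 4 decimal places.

0.2228

Propagate the distribution vector 3 weeks from Critical.
After 0 weeks: (0.0000, 1.0000, 0.0000, 0.0000)
After 1 week: (0.2500, 0.3600, 0.2000, 0.1900)
After 2 weeks: (0.2280, 0.2909, 0.2617, 0.2194)
After 3 weeks: (0.2252, 0.2841, 0.2680, 0.2228)
P(in Severe after 3 weeks) = 0.2228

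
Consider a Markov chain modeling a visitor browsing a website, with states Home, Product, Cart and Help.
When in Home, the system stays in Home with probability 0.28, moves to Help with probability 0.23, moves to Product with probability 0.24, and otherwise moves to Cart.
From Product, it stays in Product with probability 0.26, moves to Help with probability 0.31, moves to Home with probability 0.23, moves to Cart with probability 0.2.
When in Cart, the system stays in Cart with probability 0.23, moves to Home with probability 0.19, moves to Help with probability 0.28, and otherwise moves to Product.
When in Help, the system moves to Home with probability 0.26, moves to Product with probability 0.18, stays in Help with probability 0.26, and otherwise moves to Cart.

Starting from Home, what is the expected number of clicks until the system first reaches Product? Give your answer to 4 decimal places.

Let t(s) be the expected number of clicks to first reach Product from state s, with t(Product) = 0. Conditioning on the first click:
t(Home) = 1 + 0.28·t(Home) + 0.25·t(Cart) + 0.23·t(Help)
t(Cart) = 1 + 0.19·t(Home) + 0.23·t(Cart) + 0.28·t(Help)
t(Help) = 1 + 0.26·t(Home) + 0.3·t(Cart) + 0.26·t(Help)
Solving: t(Home) = 4.1594, t(Cart) = 3.9268, t(Help) = 4.4047.
Expected clicks from Home to Product: 4.1594.

4.1594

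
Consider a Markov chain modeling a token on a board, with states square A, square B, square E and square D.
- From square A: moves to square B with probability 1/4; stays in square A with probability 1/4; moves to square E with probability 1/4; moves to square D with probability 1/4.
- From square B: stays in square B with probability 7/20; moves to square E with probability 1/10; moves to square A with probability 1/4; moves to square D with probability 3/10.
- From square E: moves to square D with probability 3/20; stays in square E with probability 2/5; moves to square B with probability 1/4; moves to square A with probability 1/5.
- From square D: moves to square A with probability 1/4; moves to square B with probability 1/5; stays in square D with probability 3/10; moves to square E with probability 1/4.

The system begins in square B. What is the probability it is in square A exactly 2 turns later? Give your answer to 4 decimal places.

Propagate the distribution vector 2 turns from square B.
After 0 turns: (0.0000, 1.0000, 0.0000, 0.0000)
After 1 turn: (0.2500, 0.3500, 0.1000, 0.3000)
After 2 turns: (0.2450, 0.2700, 0.2125, 0.2725)
P(in square A after 2 turns) = 0.2450

0.2450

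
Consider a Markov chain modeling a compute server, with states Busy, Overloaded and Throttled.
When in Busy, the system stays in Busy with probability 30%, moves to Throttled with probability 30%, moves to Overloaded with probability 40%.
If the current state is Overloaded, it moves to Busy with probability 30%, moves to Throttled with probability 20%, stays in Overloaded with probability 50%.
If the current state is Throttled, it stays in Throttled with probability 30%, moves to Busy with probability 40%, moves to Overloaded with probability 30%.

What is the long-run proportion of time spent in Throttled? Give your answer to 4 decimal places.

Let the stationary distribution be π with π = πP and π_1 + π_2 + π_3 = 1.
π_1 = 0.3·π_1 + 0.3·π_2 + 0.4·π_3
π_2 = 0.4·π_1 + 0.5·π_2 + 0.3·π_3
Solving with the normalization constraint gives π = (0.3258, 0.4157, 0.2584).
So the stationary probability of Throttled is 0.2584.

0.2584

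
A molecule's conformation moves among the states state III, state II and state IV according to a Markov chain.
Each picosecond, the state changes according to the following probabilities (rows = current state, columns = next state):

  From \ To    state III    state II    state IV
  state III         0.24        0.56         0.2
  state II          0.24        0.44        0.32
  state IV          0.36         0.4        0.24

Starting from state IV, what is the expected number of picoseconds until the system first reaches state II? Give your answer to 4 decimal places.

Let t(s) be the expected number of picoseconds to first reach state II from state s, with t(state II) = 0. Conditioning on the first picosecond:
t(state III) = 1 + 0.24·t(state III) + 0.2·t(state IV)
t(state IV) = 1 + 0.36·t(state III) + 0.24·t(state IV)
Solving: t(state III) = 1.8987, t(state IV) = 2.2152.
Expected picoseconds from state IV to state II: 2.2152.

2.2152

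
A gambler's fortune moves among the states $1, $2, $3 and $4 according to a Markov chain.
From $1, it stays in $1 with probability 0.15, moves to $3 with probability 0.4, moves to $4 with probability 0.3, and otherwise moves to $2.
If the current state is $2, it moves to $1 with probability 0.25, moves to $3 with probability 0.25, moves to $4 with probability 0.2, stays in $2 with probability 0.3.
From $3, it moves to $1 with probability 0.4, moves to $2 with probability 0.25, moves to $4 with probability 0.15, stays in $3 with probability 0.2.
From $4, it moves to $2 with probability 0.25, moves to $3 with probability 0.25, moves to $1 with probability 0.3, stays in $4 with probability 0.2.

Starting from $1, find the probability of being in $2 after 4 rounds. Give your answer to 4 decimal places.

0.2349

Propagate the distribution vector 4 rounds from $1.
After 0 rounds: (1.0000, 0.0000, 0.0000, 0.0000)
After 1 round: (0.1500, 0.1500, 0.4000, 0.3000)
After 2 rounds: (0.3100, 0.2425, 0.2525, 0.1950)
After 3 rounds: (0.2666, 0.2311, 0.2839, 0.2184)
After 4 rounds: (0.2768, 0.2349, 0.2758, 0.2125)
P(in $2 after 4 rounds) = 0.2349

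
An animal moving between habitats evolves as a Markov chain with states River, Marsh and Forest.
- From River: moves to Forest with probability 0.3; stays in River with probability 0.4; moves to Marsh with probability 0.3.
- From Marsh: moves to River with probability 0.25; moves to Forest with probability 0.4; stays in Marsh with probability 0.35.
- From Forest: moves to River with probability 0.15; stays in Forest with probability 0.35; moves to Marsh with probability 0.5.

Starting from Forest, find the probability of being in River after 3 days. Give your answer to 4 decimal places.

Propagate the distribution vector 3 days from Forest.
After 0 days: (0.0000, 0.0000, 1.0000)
After 1 day: (0.1500, 0.5000, 0.3500)
After 2 days: (0.2375, 0.3950, 0.3675)
After 3 days: (0.2489, 0.3933, 0.3579)
P(in River after 3 days) = 0.2489

0.2489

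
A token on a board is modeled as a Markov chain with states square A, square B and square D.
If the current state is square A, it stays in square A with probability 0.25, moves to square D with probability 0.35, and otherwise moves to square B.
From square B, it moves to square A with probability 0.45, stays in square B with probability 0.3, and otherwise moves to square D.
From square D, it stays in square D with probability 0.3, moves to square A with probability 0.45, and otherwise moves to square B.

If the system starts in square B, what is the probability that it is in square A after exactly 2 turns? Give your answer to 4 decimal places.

Sum over the intermediate state after 1 turn:
P = P(square B→square A)·P(square A→square A) + P(square B→square B)·P(square B→square A) + P(square B→square D)·P(square D→square A)
  = 0.45×0.25 + 0.3×0.45 + 0.25×0.45
  = 0.1125 + 0.1350 + 0.1125 = 0.3600

0.3600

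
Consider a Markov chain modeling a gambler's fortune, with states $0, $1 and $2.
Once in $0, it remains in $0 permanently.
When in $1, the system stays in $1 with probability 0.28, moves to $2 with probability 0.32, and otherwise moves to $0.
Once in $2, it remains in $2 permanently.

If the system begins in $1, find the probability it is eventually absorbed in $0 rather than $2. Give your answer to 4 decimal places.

0.5556

Let h(s) be the probability of absorption at $0 starting from transient state s. Then h($0) = 1 and h($2) = 0. By first-step analysis:
h($1) = 0.4·1 + 0.28·h($1) + 0.32·0
Solving: h($1) = 0.5556.
Starting from $1, the probability is 0.5556.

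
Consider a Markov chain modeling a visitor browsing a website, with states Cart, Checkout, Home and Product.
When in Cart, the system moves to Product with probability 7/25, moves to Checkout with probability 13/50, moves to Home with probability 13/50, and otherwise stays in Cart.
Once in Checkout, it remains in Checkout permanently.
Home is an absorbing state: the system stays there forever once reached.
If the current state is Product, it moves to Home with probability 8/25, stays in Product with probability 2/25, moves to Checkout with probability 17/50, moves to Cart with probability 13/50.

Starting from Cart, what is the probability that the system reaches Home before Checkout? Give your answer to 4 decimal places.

Let h(s) be the probability of absorption at Home starting from transient state s. Then h(Home) = 1 and h(Checkout) = 0. By first-step analysis:
h(Cart) = 0.2·h(Cart) + 0.26·0 + 0.26·1 + 0.28·h(Product)
h(Product) = 0.26·h(Cart) + 0.34·0 + 0.32·1 + 0.08·h(Product)
Solving: h(Cart) = 0.4958, h(Product) = 0.4879.
Starting from Cart, the probability is 0.4958.

0.4958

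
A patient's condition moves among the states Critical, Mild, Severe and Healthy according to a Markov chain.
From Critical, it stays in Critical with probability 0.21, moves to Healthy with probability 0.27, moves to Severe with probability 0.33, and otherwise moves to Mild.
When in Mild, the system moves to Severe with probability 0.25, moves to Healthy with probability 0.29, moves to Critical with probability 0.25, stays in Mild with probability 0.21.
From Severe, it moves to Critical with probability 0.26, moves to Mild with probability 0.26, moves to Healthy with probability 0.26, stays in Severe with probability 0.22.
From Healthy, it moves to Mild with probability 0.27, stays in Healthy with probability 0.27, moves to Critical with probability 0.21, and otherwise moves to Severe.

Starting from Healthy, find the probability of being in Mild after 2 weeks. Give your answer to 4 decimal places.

Propagate the distribution vector 2 weeks from Healthy.
After 0 weeks: (0.0000, 0.0000, 0.0000, 1.0000)
After 1 week: (0.2100, 0.2700, 0.2500, 0.2700)
After 2 weeks: (0.2333, 0.2345, 0.2593, 0.2729)
P(in Mild after 2 weeks) = 0.2345

0.2345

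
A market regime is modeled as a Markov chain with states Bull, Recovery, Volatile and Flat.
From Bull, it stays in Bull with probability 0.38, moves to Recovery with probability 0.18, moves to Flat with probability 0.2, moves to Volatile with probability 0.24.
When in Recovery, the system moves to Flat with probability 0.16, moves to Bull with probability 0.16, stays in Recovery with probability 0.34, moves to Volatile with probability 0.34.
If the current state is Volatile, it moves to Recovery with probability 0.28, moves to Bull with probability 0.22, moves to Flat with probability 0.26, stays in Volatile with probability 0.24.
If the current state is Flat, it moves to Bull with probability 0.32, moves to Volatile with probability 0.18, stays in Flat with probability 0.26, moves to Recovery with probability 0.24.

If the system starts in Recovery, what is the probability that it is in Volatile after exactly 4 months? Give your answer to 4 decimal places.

0.2533

Propagate the distribution vector 4 months from Recovery.
After 0 months: (0.0000, 1.0000, 0.0000, 0.0000)
After 1 month: (0.1600, 0.3400, 0.3400, 0.1600)
After 2 months: (0.2412, 0.2780, 0.2644, 0.2164)
After 3 months: (0.2636, 0.2639, 0.2548, 0.2177)
After 4 months: (0.2681, 0.2608, 0.2533, 0.2178)
P(in Volatile after 4 months) = 0.2533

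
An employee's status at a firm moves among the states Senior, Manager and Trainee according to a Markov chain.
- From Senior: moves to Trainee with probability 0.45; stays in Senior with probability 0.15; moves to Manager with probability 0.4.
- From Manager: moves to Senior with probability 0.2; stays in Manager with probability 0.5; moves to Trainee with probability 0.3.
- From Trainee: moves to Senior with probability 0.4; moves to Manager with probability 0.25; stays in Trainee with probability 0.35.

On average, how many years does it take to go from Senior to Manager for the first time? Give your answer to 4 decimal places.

Let t(s) be the expected number of years to first reach Manager from state s, with t(Manager) = 0. Conditioning on the first year:
t(Senior) = 1 + 0.15·t(Senior) + 0.45·t(Trainee)
t(Trainee) = 1 + 0.4·t(Senior) + 0.35·t(Trainee)
Solving: t(Senior) = 2.9530, t(Trainee) = 3.3557.
Expected years from Senior to Manager: 2.9530.

2.9530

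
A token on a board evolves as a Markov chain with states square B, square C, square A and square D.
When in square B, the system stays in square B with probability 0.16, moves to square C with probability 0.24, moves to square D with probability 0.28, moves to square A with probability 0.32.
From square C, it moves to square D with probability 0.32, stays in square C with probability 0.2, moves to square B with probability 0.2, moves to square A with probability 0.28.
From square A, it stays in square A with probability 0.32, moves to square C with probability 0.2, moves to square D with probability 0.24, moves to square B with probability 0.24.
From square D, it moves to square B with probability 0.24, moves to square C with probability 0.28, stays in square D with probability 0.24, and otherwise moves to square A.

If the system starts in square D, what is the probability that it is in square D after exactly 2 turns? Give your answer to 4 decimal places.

0.2720

Propagate the distribution vector 2 turns from square D.
After 0 turns: (0.0000, 0.0000, 0.0000, 1.0000)
After 1 turn: (0.2400, 0.2800, 0.2400, 0.2400)
After 2 turns: (0.2096, 0.2288, 0.2896, 0.2720)
P(in square D after 2 turns) = 0.2720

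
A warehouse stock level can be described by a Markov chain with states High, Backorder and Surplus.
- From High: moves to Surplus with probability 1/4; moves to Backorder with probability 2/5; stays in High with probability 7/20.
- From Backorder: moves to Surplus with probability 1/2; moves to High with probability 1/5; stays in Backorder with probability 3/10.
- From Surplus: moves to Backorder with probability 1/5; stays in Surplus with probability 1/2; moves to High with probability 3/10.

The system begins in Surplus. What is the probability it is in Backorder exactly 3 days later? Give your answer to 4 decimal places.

Propagate the distribution vector 3 days from Surplus.
After 0 days: (0.0000, 0.0000, 1.0000)
After 1 day: (0.3000, 0.2000, 0.5000)
After 2 days: (0.2950, 0.2800, 0.4250)
After 3 days: (0.2868, 0.2870, 0.4263)
P(in Backorder after 3 days) = 0.2870

0.2870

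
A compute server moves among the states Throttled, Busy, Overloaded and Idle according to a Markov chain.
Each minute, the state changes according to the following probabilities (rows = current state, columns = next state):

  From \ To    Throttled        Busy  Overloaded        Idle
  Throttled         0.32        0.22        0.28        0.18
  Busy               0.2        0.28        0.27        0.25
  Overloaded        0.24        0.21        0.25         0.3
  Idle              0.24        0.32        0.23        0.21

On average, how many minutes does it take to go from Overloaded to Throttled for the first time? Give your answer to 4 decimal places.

4.3531

Let t(s) be the expected number of minutes to first reach Throttled from state s, with t(Throttled) = 0. Conditioning on the first minute:
t(Busy) = 1 + 0.28·t(Busy) + 0.27·t(Overloaded) + 0.25·t(Idle)
t(Overloaded) = 1 + 0.21·t(Busy) + 0.25·t(Overloaded) + 0.3·t(Idle)
t(Idle) = 1 + 0.32·t(Busy) + 0.23·t(Overloaded) + 0.21·t(Idle)
Solving: t(Busy) = 4.5393, t(Overloaded) = 4.3531, t(Idle) = 4.3719.
Expected minutes from Overloaded to Throttled: 4.3531.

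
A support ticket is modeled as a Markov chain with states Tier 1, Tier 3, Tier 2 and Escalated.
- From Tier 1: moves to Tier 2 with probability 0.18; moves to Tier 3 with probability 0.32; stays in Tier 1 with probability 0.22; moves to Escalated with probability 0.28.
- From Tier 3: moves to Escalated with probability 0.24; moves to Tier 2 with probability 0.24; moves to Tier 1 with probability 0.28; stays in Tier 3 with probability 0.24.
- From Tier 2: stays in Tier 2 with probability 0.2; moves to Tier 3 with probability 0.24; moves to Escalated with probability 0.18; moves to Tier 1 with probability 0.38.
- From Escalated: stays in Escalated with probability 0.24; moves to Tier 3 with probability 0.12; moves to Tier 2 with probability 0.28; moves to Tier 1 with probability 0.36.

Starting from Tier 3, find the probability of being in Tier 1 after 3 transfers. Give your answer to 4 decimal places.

Propagate the distribution vector 3 transfers from Tier 3.
After 0 transfers: (0.0000, 1.0000, 0.0000, 0.0000)
After 1 transfer: (0.2800, 0.2400, 0.2400, 0.2400)
After 2 transfers: (0.3064, 0.2336, 0.2232, 0.2368)
After 3 transfers: (0.3029, 0.2361, 0.2222, 0.2389)
P(in Tier 1 after 3 transfers) = 0.3029

0.3029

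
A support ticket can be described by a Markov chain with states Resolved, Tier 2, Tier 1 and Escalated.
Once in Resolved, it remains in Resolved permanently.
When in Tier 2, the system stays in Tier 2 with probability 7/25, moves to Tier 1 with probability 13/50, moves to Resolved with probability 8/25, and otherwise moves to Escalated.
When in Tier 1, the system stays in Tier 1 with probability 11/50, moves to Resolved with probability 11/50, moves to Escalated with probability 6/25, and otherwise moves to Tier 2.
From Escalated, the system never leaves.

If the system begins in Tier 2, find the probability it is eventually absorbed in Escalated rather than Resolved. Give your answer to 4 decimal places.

0.3587

Let h(s) be the probability of absorption at Escalated starting from transient state s. Then h(Escalated) = 1 and h(Resolved) = 0. By first-step analysis:
h(Tier 2) = 0.32·0 + 0.28·h(Tier 2) + 0.26·h(Tier 1) + 0.14·1
h(Tier 1) = 0.22·0 + 0.32·h(Tier 2) + 0.22·h(Tier 1) + 0.24·1
Solving: h(Tier 2) = 0.3587, h(Tier 1) = 0.4548.
Starting from Tier 2, the probability is 0.3587.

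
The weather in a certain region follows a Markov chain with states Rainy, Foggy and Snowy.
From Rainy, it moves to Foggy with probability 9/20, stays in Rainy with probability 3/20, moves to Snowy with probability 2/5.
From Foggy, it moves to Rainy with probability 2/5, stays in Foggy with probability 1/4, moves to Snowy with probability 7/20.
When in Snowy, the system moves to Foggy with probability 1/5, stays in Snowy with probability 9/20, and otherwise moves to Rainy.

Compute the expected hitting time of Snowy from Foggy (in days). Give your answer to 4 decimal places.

2.7322

Let t(s) be the expected number of days to first reach Snowy from state s, with t(Snowy) = 0. Conditioning on the first day:
t(Rainy) = 1 + 0.15·t(Rainy) + 0.45·t(Foggy)
t(Foggy) = 1 + 0.4·t(Rainy) + 0.25·t(Foggy)
Solving: t(Rainy) = 2.6230, t(Foggy) = 2.7322.
Expected days from Foggy to Snowy: 2.7322.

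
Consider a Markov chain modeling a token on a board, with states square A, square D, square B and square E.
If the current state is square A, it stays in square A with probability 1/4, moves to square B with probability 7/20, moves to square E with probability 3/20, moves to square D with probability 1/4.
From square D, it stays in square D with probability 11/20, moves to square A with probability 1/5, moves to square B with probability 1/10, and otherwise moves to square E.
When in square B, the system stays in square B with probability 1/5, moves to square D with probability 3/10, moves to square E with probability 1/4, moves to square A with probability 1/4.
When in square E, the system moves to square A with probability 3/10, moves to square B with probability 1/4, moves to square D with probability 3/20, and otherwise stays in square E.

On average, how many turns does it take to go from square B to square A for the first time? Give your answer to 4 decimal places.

4.1060

Let t(s) be the expected number of turns to first reach square A from state s, with t(square A) = 0. Conditioning on the first turn:
t(square D) = 1 + 0.55·t(square D) + 0.1·t(square B) + 0.15·t(square E)
t(square B) = 1 + 0.3·t(square D) + 0.2·t(square B) + 0.25·t(square E)
t(square E) = 1 + 0.15·t(square D) + 0.25·t(square B) + 0.3·t(square E)
Solving: t(square D) = 4.4150, t(square B) = 4.1060, t(square E) = 3.8411.
Expected turns from square B to square A: 4.1060.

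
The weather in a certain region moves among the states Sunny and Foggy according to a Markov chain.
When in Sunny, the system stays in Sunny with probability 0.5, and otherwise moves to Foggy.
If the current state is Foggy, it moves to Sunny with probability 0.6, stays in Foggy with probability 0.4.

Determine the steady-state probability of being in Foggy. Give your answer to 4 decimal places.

0.4545

Let the stationary distribution be π with π = πP and π_1 + π_2 = 1.
π_1 = 0.5·π_1 + 0.6·π_2
Solving with the normalization constraint gives π = (0.5455, 0.4545).
So the stationary probability of Foggy is 0.4545.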